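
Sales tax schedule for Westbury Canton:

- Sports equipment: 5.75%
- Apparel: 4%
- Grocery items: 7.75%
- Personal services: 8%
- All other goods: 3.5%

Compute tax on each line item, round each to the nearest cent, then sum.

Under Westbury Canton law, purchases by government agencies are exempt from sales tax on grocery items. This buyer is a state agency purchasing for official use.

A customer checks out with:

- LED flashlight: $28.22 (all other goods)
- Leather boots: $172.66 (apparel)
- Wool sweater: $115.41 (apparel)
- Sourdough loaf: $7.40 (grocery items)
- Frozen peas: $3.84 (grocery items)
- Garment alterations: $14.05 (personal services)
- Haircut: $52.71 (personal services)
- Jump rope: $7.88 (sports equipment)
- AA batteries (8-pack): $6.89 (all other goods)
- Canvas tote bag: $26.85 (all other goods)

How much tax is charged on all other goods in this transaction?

$2.17

LED flashlight $28.22: all other goods → 3.5% → $0.99
AA batteries (8-pack) $6.89: all other goods → 3.5% → $0.24
Canvas tote bag $26.85: all other goods → 3.5% → $0.94
Tax on all other goods = $0.99 + $0.24 + $0.94 = $2.17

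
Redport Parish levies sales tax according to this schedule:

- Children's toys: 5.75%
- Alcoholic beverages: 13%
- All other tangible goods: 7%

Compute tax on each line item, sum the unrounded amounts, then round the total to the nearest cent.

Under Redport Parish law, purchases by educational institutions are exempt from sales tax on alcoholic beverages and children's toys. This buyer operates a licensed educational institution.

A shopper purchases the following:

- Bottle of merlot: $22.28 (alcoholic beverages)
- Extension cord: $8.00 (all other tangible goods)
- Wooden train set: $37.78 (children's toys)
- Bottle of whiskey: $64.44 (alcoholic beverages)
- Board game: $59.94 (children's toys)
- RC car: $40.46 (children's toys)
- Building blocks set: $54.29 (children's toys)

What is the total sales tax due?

Bottle of merlot $22.28: alcoholic beverages, buyer-exempt → 0% → $0.00
Extension cord $8.00: all other tangible goods → 7% → $0.56
Wooden train set $37.78: children's toys, buyer-exempt → 0% → $0.00
Bottle of whiskey $64.44: alcoholic beverages, buyer-exempt → 0% → $0.00
Board game $59.94: children's toys, buyer-exempt → 0% → $0.00
RC car $40.46: children's toys, buyer-exempt → 0% → $0.00
Building blocks set $54.29: children's toys, buyer-exempt → 0% → $0.00
Unrounded tax sum = $0.56 → $0.56

$0.56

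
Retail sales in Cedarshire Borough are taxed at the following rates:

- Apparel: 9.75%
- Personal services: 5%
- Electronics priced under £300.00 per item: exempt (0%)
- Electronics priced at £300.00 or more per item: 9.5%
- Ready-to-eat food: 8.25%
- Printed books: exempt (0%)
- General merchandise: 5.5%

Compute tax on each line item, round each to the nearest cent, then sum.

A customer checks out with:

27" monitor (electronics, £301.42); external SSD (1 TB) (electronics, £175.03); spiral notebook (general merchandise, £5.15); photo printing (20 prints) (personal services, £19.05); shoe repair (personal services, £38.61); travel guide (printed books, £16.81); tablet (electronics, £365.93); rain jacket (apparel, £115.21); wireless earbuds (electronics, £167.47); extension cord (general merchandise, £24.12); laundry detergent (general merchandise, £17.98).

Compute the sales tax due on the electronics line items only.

£63.39

27" monitor £301.42: electronics, £300.00 or more → 9.5% → £28.63
External SSD (1 TB) £175.03: electronics, under £300.00 → 0% → £0.00
Tablet £365.93: electronics, £300.00 or more → 9.5% → £34.76
Wireless earbuds £167.47: electronics, under £300.00 → 0% → £0.00
Tax on electronics = £28.63 + £0.00 + £34.76 + £0.00 = £63.39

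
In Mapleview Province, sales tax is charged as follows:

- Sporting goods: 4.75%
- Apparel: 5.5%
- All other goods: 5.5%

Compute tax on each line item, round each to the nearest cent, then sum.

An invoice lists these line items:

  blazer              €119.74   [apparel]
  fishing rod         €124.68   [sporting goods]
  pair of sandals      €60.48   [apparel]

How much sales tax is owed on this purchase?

Blazer €119.74: apparel → 5.5% → €6.59
Fishing rod €124.68: sporting goods → 4.75% → €5.92
Pair of sandals €60.48: apparel → 5.5% → €3.33
Total tax = €6.59 + €5.92 + €3.33 = €15.84

€15.84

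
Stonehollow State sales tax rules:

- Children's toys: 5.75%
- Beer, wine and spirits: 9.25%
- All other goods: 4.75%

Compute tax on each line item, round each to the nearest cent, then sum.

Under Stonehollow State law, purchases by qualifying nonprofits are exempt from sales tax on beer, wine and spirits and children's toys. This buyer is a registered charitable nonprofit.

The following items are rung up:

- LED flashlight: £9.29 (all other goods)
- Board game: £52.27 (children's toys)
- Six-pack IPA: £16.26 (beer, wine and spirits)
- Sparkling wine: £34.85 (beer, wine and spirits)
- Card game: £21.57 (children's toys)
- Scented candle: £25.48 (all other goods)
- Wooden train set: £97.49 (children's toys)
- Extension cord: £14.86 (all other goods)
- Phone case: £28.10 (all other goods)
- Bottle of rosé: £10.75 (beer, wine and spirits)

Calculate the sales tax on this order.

LED flashlight £9.29: all other goods → 4.75% → £0.44
Board game £52.27: children's toys, buyer-exempt → 0% → £0.00
Six-pack IPA £16.26: beer, wine and spirits, buyer-exempt → 0% → £0.00
Sparkling wine £34.85: beer, wine and spirits, buyer-exempt → 0% → £0.00
Card game £21.57: children's toys, buyer-exempt → 0% → £0.00
Scented candle £25.48: all other goods → 4.75% → £1.21
Wooden train set £97.49: children's toys, buyer-exempt → 0% → £0.00
Extension cord £14.86: all other goods → 4.75% → £0.71
Phone case £28.10: all other goods → 4.75% → £1.33
Bottle of rosé £10.75: beer, wine and spirits, buyer-exempt → 0% → £0.00
Total tax = £0.44 + £1.21 + £0.71 + £1.33 = £3.69

£3.69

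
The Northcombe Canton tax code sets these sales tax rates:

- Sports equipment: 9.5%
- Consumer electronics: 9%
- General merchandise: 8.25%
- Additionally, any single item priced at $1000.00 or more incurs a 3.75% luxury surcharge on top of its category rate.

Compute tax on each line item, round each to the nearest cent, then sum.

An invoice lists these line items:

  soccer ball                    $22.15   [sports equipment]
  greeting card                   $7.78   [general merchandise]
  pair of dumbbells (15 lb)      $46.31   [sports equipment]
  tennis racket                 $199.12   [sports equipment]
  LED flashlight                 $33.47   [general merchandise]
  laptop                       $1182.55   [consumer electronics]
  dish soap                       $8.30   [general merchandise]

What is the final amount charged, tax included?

$1679.96

Soccer ball $22.15: sports equipment → 9.5% → $2.10
Greeting card $7.78: general merchandise → 8.25% → $0.64
Pair of dumbbells (15 lb) $46.31: sports equipment → 9.5% → $4.40
Tennis racket $199.12: sports equipment → 9.5% → $18.92
LED flashlight $33.47: general merchandise → 8.25% → $2.76
Laptop $1182.55: consumer electronics → 9% + 3.75% surcharge = 12.75% → $150.78
Dish soap $8.30: general merchandise → 8.25% → $0.68
Subtotal = $1499.68; tax = $180.28; total due = $1679.96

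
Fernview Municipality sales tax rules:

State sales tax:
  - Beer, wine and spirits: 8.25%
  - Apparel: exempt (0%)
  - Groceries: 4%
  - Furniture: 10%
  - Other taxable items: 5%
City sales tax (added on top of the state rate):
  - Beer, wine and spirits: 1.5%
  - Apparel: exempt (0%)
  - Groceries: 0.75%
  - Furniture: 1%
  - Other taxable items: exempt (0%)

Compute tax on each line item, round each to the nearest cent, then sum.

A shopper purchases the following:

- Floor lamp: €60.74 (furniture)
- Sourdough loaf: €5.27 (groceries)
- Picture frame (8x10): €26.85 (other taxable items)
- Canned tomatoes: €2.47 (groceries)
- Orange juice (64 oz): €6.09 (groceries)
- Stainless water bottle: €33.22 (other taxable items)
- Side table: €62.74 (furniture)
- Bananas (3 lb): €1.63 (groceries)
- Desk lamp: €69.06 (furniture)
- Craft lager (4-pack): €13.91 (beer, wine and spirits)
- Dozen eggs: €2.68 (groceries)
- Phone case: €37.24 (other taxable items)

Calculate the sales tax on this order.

€28.27

Floor lamp €60.74: furniture → 10% + 1% city = 11% → €6.68
Sourdough loaf €5.27: groceries → 4% + 0.75% city = 4.75% → €0.25
Picture frame (8x10) €26.85: other taxable items → 5% + 0% city = 5% → €1.34
Canned tomatoes €2.47: groceries → 4% + 0.75% city = 4.75% → €0.12
Orange juice (64 oz) €6.09: groceries → 4% + 0.75% city = 4.75% → €0.29
Stainless water bottle €33.22: other taxable items → 5% + 0% city = 5% → €1.66
Side table €62.74: furniture → 10% + 1% city = 11% → €6.90
Bananas (3 lb) €1.63: groceries → 4% + 0.75% city = 4.75% → €0.08
Desk lamp €69.06: furniture → 10% + 1% city = 11% → €7.60
Craft lager (4-pack) €13.91: beer, wine and spirits → 8.25% + 1.5% city = 9.75% → €1.36
Dozen eggs €2.68: groceries → 4% + 0.75% city = 4.75% → €0.13
Phone case €37.24: other taxable items → 5% + 0% city = 5% → €1.86
Total tax = €6.68 + €0.25 + €1.34 + €0.12 + €0.29 + €1.66 + €6.90 + €0.08 + €7.60 + €1.36 + €0.13 + €1.86 = €28.27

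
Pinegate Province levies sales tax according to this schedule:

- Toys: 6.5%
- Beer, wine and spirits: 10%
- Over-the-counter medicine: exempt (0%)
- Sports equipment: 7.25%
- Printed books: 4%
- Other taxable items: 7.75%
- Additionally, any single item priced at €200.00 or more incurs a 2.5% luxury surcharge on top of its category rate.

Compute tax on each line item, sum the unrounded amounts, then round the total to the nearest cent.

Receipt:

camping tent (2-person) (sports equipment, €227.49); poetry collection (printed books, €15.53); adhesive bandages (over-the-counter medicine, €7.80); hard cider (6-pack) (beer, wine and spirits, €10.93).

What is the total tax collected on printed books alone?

€0.62

Poetry collection €15.53: printed books → 4% → €0.6212
Tax on printed books: unrounded sum = €0.6212 → €0.62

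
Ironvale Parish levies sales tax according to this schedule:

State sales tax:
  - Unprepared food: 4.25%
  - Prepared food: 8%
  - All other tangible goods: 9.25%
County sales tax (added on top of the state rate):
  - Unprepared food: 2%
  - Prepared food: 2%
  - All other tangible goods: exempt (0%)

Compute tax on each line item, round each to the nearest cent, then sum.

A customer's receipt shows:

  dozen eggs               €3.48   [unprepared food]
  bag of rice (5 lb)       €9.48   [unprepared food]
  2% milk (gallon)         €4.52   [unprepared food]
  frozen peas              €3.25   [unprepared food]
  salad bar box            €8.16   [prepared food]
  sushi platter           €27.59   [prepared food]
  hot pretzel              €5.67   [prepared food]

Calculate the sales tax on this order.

Dozen eggs €3.48: unprepared food → 4.25% + 2% county = 6.25% → €0.22
Bag of rice (5 lb) €9.48: unprepared food → 4.25% + 2% county = 6.25% → €0.59
2% milk (gallon) €4.52: unprepared food → 4.25% + 2% county = 6.25% → €0.28
Frozen peas €3.25: unprepared food → 4.25% + 2% county = 6.25% → €0.20
Salad bar box €8.16: prepared food → 8% + 2% county = 10% → €0.82
Sushi platter €27.59: prepared food → 8% + 2% county = 10% → €2.76
Hot pretzel €5.67: prepared food → 8% + 2% county = 10% → €0.57
Total tax = €0.22 + €0.59 + €0.28 + €0.20 + €0.82 + €2.76 + €0.57 = €5.44

€5.44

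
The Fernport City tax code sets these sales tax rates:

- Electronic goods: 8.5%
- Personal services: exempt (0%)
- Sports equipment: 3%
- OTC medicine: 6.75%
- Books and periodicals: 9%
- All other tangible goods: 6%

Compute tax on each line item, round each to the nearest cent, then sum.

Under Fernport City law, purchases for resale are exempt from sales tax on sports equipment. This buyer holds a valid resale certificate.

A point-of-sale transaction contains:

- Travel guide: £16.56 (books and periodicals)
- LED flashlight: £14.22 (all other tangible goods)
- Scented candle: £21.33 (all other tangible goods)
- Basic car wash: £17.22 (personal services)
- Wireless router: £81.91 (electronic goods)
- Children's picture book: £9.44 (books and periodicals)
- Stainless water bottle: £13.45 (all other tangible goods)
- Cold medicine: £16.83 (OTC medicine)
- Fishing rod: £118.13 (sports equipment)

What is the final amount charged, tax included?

£322.47

Travel guide £16.56: books and periodicals → 9% → £1.49
LED flashlight £14.22: all other tangible goods → 6% → £0.85
Scented candle £21.33: all other tangible goods → 6% → £1.28
Basic car wash £17.22: personal services → 0% → £0.00
Wireless router £81.91: electronic goods → 8.5% → £6.96
Children's picture book £9.44: books and periodicals → 9% → £0.85
Stainless water bottle £13.45: all other tangible goods → 6% → £0.81
Cold medicine £16.83: OTC medicine → 6.75% → £1.14
Fishing rod £118.13: sports equipment, buyer-exempt → 0% → £0.00
Subtotal = £309.09; tax = £13.38; total due = £322.47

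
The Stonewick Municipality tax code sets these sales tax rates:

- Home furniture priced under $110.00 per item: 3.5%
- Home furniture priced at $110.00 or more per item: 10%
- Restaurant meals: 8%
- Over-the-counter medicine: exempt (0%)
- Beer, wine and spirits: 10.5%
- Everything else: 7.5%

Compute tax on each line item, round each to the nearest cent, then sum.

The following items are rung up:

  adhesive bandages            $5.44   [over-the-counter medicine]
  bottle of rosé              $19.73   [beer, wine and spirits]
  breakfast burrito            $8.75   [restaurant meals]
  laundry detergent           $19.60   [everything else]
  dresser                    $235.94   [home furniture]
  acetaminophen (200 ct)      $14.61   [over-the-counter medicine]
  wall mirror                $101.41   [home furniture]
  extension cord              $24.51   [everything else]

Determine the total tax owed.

$33.22

Adhesive bandages $5.44: over-the-counter medicine → 0% → $0.00
Bottle of rosé $19.73: beer, wine and spirits → 10.5% → $2.07
Breakfast burrito $8.75: restaurant meals → 8% → $0.70
Laundry detergent $19.60: everything else → 7.5% → $1.47
Dresser $235.94: home furniture, $110.00 or more → 10% → $23.59
Acetaminophen (200 ct) $14.61: over-the-counter medicine → 0% → $0.00
Wall mirror $101.41: home furniture, under $110.00 → 3.5% → $3.55
Extension cord $24.51: everything else → 7.5% → $1.84
Total tax = $2.07 + $0.70 + $1.47 + $23.59 + $3.55 + $1.84 = $33.22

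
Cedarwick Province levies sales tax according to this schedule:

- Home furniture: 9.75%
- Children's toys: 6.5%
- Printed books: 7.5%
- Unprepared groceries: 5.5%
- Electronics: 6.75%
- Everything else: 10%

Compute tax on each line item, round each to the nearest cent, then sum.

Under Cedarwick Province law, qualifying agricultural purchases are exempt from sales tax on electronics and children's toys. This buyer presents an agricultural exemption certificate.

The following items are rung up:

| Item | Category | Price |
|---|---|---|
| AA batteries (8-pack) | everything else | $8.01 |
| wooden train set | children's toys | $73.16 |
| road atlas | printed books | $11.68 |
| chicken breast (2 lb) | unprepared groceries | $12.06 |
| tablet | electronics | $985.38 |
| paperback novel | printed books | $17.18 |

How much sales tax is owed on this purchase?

$3.63

AA batteries (8-pack) $8.01: everything else → 10% → $0.80
Wooden train set $73.16: children's toys, buyer-exempt → 0% → $0.00
Road atlas $11.68: printed books → 7.5% → $0.88
Chicken breast (2 lb) $12.06: unprepared groceries → 5.5% → $0.66
Tablet $985.38: electronics, buyer-exempt → 0% → $0.00
Paperback novel $17.18: printed books → 7.5% → $1.29
Total tax = $0.80 + $0.88 + $0.66 + $1.29 = $3.63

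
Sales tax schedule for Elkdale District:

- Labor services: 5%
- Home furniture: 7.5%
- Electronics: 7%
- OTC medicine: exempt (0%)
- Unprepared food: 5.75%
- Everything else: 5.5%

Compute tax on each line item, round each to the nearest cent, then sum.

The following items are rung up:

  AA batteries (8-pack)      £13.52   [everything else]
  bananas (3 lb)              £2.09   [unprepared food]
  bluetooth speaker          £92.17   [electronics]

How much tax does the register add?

AA batteries (8-pack) £13.52: everything else → 5.5% → £0.74
Bananas (3 lb) £2.09: unprepared food → 5.75% → £0.12
Bluetooth speaker £92.17: electronics → 7% → £6.45
Total tax = £0.74 + £0.12 + £6.45 = £7.31

£7.31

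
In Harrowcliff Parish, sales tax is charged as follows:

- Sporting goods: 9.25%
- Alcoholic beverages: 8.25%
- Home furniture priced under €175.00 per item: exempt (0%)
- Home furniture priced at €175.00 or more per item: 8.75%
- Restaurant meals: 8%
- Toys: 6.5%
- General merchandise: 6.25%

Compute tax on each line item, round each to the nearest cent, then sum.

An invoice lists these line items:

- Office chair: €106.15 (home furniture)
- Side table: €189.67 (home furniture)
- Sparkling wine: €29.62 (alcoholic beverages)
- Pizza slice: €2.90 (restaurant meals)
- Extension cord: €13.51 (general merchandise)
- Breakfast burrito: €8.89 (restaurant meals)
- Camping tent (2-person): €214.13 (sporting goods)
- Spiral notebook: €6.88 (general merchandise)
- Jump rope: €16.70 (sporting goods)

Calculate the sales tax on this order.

€42.60

Office chair €106.15: home furniture, under €175.00 → 0% → €0.00
Side table €189.67: home furniture, €175.00 or more → 8.75% → €16.60
Sparkling wine €29.62: alcoholic beverages → 8.25% → €2.44
Pizza slice €2.90: restaurant meals → 8% → €0.23
Extension cord €13.51: general merchandise → 6.25% → €0.84
Breakfast burrito €8.89: restaurant meals → 8% → €0.71
Camping tent (2-person) €214.13: sporting goods → 9.25% → €19.81
Spiral notebook €6.88: general merchandise → 6.25% → €0.43
Jump rope €16.70: sporting goods → 9.25% → €1.54
Total tax = €16.60 + €2.44 + €0.23 + €0.84 + €0.71 + €19.81 + €0.43 + €1.54 = €42.60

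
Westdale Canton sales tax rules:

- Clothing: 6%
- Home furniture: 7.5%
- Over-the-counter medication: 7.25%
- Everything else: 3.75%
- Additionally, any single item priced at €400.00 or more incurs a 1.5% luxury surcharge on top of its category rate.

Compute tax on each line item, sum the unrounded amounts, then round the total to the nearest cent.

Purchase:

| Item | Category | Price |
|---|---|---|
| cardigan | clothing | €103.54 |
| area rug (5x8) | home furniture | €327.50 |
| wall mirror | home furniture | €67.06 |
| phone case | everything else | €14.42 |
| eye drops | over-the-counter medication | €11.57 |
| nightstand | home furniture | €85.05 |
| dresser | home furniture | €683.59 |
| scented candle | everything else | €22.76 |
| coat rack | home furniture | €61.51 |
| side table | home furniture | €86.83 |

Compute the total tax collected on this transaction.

€117.06

Cardigan €103.54: clothing → 6% → €6.2124
Area rug (5x8) €327.50: home furniture → 7.5% → €24.5625
Wall mirror €67.06: home furniture → 7.5% → €5.0295
Phone case €14.42: everything else → 3.75% → €0.54075
Eye drops €11.57: over-the-counter medication → 7.25% → €0.838825
Nightstand €85.05: home furniture → 7.5% → €6.37875
Dresser €683.59: home furniture → 7.5% + 1.5% surcharge = 9% → €61.5231
Scented candle €22.76: everything else → 3.75% → €0.8535
Coat rack €61.51: home furniture → 7.5% → €4.61325
Side table €86.83: home furniture → 7.5% → €6.51225
Unrounded tax sum = €117.064825 → €117.06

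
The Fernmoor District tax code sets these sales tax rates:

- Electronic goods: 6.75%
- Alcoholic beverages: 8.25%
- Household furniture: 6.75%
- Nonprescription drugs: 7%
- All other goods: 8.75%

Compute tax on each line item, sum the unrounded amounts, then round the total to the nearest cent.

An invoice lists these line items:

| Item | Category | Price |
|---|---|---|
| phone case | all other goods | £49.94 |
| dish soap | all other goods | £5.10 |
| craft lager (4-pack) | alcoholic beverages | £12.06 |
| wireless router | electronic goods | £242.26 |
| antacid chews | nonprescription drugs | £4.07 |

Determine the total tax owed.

Phone case £49.94: all other goods → 8.75% → £4.36975
Dish soap £5.10: all other goods → 8.75% → £0.44625
Craft lager (4-pack) £12.06: alcoholic beverages → 8.25% → £0.99495
Wireless router £242.26: electronic goods → 6.75% → £16.35255
Antacid chews £4.07: nonprescription drugs → 7% → £0.2849
Unrounded tax sum = £22.4484 → £22.45

£22.45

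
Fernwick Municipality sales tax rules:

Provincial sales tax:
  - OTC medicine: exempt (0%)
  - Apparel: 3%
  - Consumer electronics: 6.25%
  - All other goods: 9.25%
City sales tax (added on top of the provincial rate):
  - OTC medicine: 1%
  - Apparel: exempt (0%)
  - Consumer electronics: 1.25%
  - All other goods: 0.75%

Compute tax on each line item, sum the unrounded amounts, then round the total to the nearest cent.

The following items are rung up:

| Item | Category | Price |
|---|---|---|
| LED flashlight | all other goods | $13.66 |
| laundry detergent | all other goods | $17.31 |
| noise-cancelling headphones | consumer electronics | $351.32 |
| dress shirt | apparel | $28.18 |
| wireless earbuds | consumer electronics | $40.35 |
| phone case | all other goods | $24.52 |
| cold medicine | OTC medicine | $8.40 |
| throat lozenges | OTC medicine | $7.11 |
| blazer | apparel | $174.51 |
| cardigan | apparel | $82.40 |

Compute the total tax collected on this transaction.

LED flashlight $13.66: all other goods → 9.25% + 0.75% city = 10% → $1.366
Laundry detergent $17.31: all other goods → 9.25% + 0.75% city = 10% → $1.731
Noise-cancelling headphones $351.32: consumer electronics → 6.25% + 1.25% city = 7.5% → $26.349
Dress shirt $28.18: apparel → 3% + 0% city = 3% → $0.8454
Wireless earbuds $40.35: consumer electronics → 6.25% + 1.25% city = 7.5% → $3.02625
Phone case $24.52: all other goods → 9.25% + 0.75% city = 10% → $2.452
Cold medicine $8.40: OTC medicine → 0% + 1% city = 1% → $0.084
Throat lozenges $7.11: OTC medicine → 0% + 1% city = 1% → $0.0711
Blazer $174.51: apparel → 3% + 0% city = 3% → $5.2353
Cardigan $82.40: apparel → 3% + 0% city = 3% → $2.472
Unrounded tax sum = $43.63205 → $43.63

$43.63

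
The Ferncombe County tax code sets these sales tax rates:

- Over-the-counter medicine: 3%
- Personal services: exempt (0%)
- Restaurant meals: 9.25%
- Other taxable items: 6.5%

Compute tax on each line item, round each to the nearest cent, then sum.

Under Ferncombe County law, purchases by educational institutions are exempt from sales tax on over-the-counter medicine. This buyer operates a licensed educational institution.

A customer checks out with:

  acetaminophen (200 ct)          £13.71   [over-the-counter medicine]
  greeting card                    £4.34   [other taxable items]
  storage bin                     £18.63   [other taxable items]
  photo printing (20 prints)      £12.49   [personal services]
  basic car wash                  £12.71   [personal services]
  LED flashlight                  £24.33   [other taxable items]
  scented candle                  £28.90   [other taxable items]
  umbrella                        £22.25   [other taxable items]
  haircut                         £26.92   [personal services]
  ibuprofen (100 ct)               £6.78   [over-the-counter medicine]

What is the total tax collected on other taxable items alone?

Greeting card £4.34: other taxable items → 6.5% → £0.28
Storage bin £18.63: other taxable items → 6.5% → £1.21
LED flashlight £24.33: other taxable items → 6.5% → £1.58
Scented candle £28.90: other taxable items → 6.5% → £1.88
Umbrella £22.25: other taxable items → 6.5% → £1.45
Tax on other taxable items = £0.28 + £1.21 + £1.58 + £1.88 + £1.45 = £6.40

£6.40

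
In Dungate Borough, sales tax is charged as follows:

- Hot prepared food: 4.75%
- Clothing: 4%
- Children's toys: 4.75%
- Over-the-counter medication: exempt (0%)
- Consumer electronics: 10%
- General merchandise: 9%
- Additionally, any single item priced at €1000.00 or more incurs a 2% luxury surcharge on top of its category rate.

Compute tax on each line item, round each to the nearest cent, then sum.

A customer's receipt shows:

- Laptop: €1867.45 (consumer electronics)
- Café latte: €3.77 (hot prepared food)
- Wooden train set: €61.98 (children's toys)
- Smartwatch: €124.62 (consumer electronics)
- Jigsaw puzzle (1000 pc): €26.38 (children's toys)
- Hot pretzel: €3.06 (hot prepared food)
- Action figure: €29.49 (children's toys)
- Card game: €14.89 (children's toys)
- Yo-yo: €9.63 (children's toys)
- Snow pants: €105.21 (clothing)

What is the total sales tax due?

Laptop €1867.45: consumer electronics → 10% + 2% surcharge = 12% → €224.09
Café latte €3.77: hot prepared food → 4.75% → €0.18
Wooden train set €61.98: children's toys → 4.75% → €2.94
Smartwatch €124.62: consumer electronics → 10% → €12.46
Jigsaw puzzle (1000 pc) €26.38: children's toys → 4.75% → €1.25
Hot pretzel €3.06: hot prepared food → 4.75% → €0.15
Action figure €29.49: children's toys → 4.75% → €1.40
Card game €14.89: children's toys → 4.75% → €0.71
Yo-yo €9.63: children's toys → 4.75% → €0.46
Snow pants €105.21: clothing → 4% → €4.21
Total tax = €224.09 + €0.18 + €2.94 + €12.46 + €1.25 + €0.15 + €1.40 + €0.71 + €0.46 + €4.21 = €247.85

€247.85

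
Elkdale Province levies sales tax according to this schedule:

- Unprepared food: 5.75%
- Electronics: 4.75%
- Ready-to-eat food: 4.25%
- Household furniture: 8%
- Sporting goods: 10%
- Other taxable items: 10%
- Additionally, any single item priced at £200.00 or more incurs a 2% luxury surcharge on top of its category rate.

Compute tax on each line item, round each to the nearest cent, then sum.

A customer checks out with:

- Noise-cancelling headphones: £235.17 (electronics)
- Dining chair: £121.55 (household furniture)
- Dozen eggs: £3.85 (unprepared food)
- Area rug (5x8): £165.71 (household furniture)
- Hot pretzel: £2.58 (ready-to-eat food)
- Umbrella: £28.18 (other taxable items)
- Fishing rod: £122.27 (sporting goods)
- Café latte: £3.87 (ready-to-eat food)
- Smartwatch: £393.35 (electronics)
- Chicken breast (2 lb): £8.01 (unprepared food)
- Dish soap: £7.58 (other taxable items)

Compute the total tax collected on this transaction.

£82.16

Noise-cancelling headphones £235.17: electronics → 4.75% + 2% surcharge = 6.75% → £15.87
Dining chair £121.55: household furniture → 8% → £9.72
Dozen eggs £3.85: unprepared food → 5.75% → £0.22
Area rug (5x8) £165.71: household furniture → 8% → £13.26
Hot pretzel £2.58: ready-to-eat food → 4.25% → £0.11
Umbrella £28.18: other taxable items → 10% → £2.82
Fishing rod £122.27: sporting goods → 10% → £12.23
Café latte £3.87: ready-to-eat food → 4.25% → £0.16
Smartwatch £393.35: electronics → 4.75% + 2% surcharge = 6.75% → £26.55
Chicken breast (2 lb) £8.01: unprepared food → 5.75% → £0.46
Dish soap £7.58: other taxable items → 10% → £0.76
Total tax = £15.87 + £9.72 + £0.22 + £13.26 + £0.11 + £2.82 + £12.23 + £0.16 + £26.55 + £0.46 + £0.76 = £82.16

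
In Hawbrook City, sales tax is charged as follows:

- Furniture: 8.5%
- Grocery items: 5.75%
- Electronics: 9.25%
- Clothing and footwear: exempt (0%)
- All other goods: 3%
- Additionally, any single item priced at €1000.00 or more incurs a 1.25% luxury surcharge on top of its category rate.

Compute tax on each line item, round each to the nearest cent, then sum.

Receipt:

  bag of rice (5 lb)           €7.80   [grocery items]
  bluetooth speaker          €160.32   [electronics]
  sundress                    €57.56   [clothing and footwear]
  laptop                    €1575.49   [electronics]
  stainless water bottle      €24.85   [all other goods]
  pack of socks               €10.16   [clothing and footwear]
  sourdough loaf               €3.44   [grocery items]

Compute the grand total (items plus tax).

€2021.28

Bag of rice (5 lb) €7.80: grocery items → 5.75% → €0.45
Bluetooth speaker €160.32: electronics → 9.25% → €14.83
Sundress €57.56: clothing and footwear → 0% → €0.00
Laptop €1575.49: electronics → 9.25% + 1.25% surcharge = 10.5% → €165.43
Stainless water bottle €24.85: all other goods → 3% → €0.75
Pack of socks €10.16: clothing and footwear → 0% → €0.00
Sourdough loaf €3.44: grocery items → 5.75% → €0.20
Subtotal = €1839.62; tax = €181.66; total due = €2021.28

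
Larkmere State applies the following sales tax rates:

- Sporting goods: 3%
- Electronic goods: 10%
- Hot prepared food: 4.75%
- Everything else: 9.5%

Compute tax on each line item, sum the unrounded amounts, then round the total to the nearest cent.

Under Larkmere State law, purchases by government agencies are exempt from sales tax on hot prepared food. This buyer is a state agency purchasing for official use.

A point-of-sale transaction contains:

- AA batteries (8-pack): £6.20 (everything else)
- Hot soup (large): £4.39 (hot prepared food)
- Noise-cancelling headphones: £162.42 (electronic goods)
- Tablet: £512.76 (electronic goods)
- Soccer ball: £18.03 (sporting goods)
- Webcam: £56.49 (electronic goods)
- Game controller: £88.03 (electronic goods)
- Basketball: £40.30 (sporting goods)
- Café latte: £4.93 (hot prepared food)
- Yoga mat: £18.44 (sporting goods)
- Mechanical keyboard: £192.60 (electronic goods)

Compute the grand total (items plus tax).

AA batteries (8-pack) £6.20: everything else → 9.5% → £0.589
Hot soup (large) £4.39: hot prepared food, buyer-exempt → 0% → £0.00
Noise-cancelling headphones £162.42: electronic goods → 10% → £16.242
Tablet £512.76: electronic goods → 10% → £51.276
Soccer ball £18.03: sporting goods → 3% → £0.5409
Webcam £56.49: electronic goods → 10% → £5.649
Game controller £88.03: electronic goods → 10% → £8.803
Basketball £40.30: sporting goods → 3% → £1.209
Café latte £4.93: hot prepared food, buyer-exempt → 0% → £0.00
Yoga mat £18.44: sporting goods → 3% → £0.5532
Mechanical keyboard £192.60: electronic goods → 10% → £19.26
Subtotal = £1104.59; unrounded tax = £104.1221 → £104.12; total due = £1208.71

£1208.71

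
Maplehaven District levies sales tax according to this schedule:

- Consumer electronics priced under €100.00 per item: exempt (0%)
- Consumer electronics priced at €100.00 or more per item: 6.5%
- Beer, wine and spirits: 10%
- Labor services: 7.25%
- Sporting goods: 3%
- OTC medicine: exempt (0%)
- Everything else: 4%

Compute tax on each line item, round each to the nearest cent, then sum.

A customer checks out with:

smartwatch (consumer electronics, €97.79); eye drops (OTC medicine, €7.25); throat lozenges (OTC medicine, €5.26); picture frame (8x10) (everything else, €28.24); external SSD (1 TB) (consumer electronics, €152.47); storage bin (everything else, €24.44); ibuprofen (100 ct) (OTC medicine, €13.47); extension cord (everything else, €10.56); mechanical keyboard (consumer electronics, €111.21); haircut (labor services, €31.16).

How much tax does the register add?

€21.93

Smartwatch €97.79: consumer electronics, under €100.00 → 0% → €0.00
Eye drops €7.25: OTC medicine → 0% → €0.00
Throat lozenges €5.26: OTC medicine → 0% → €0.00
Picture frame (8x10) €28.24: everything else → 4% → €1.13
External SSD (1 TB) €152.47: consumer electronics, €100.00 or more → 6.5% → €9.91
Storage bin €24.44: everything else → 4% → €0.98
Ibuprofen (100 ct) €13.47: OTC medicine → 0% → €0.00
Extension cord €10.56: everything else → 4% → €0.42
Mechanical keyboard €111.21: consumer electronics, €100.00 or more → 6.5% → €7.23
Haircut €31.16: labor services → 7.25% → €2.26
Total tax = €1.13 + €9.91 + €0.98 + €0.42 + €7.23 + €2.26 = €21.93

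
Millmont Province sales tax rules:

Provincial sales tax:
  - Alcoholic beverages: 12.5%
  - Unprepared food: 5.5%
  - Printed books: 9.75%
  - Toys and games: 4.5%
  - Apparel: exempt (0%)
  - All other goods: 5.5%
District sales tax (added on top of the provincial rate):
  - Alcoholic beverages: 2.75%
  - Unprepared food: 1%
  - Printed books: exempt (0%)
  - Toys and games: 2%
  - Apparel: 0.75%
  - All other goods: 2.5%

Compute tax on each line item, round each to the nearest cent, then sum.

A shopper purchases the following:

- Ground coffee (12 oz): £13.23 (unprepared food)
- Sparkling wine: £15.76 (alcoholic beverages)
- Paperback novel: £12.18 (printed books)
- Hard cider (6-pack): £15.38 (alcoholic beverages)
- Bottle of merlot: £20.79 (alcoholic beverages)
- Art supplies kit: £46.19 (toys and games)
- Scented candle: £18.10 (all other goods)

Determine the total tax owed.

£14.42

Ground coffee (12 oz) £13.23: unprepared food → 5.5% + 1% district = 6.5% → £0.86
Sparkling wine £15.76: alcoholic beverages → 12.5% + 2.75% district = 15.25% → £2.40
Paperback novel £12.18: printed books → 9.75% + 0% district = 9.75% → £1.19
Hard cider (6-pack) £15.38: alcoholic beverages → 12.5% + 2.75% district = 15.25% → £2.35
Bottle of merlot £20.79: alcoholic beverages → 12.5% + 2.75% district = 15.25% → £3.17
Art supplies kit £46.19: toys and games → 4.5% + 2% district = 6.5% → £3.00
Scented candle £18.10: all other goods → 5.5% + 2.5% district = 8% → £1.45
Total tax = £0.86 + £2.40 + £1.19 + £2.35 + £3.17 + £3.00 + £1.45 = £14.42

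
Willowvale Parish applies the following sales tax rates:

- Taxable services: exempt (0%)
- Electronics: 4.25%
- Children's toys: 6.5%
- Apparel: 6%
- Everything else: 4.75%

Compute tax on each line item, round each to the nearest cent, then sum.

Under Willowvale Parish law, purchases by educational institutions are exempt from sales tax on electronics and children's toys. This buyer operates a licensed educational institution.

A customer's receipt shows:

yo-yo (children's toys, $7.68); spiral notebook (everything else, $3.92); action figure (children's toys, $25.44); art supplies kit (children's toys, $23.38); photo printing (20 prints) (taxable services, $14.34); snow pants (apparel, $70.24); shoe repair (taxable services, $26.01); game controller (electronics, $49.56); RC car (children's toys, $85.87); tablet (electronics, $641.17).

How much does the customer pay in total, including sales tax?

$952.01

Yo-yo $7.68: children's toys, buyer-exempt → 0% → $0.00
Spiral notebook $3.92: everything else → 4.75% → $0.19
Action figure $25.44: children's toys, buyer-exempt → 0% → $0.00
Art supplies kit $23.38: children's toys, buyer-exempt → 0% → $0.00
Photo printing (20 prints) $14.34: taxable services → 0% → $0.00
Snow pants $70.24: apparel → 6% → $4.21
Shoe repair $26.01: taxable services → 0% → $0.00
Game controller $49.56: electronics, buyer-exempt → 0% → $0.00
RC car $85.87: children's toys, buyer-exempt → 0% → $0.00
Tablet $641.17: electronics, buyer-exempt → 0% → $0.00
Subtotal = $947.61; tax = $4.40; total due = $952.01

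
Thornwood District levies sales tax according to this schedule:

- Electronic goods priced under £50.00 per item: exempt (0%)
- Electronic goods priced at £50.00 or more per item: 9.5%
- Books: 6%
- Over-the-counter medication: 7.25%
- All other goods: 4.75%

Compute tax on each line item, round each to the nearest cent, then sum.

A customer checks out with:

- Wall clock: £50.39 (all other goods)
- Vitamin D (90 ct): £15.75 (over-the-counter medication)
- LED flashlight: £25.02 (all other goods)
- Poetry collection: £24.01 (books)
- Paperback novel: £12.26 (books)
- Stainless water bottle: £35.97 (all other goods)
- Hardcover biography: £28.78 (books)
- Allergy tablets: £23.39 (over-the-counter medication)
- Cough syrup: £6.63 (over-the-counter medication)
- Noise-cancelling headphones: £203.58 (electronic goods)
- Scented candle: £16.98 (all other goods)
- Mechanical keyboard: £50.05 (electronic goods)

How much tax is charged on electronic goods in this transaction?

£24.09

Noise-cancelling headphones £203.58: electronic goods, £50.00 or more → 9.5% → £19.34
Mechanical keyboard £50.05: electronic goods, £50.00 or more → 9.5% → £4.75
Tax on electronic goods = £19.34 + £4.75 = £24.09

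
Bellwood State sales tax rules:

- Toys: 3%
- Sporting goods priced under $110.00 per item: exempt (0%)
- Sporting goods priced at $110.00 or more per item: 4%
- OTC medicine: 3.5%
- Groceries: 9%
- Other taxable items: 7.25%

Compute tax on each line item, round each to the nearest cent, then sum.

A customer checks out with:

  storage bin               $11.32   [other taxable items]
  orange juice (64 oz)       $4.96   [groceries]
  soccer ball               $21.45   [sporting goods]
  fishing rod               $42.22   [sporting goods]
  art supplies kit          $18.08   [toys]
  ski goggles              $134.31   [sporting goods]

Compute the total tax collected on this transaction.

Storage bin $11.32: other taxable items → 7.25% → $0.82
Orange juice (64 oz) $4.96: groceries → 9% → $0.45
Soccer ball $21.45: sporting goods, under $110.00 → 0% → $0.00
Fishing rod $42.22: sporting goods, under $110.00 → 0% → $0.00
Art supplies kit $18.08: toys → 3% → $0.54
Ski goggles $134.31: sporting goods, $110.00 or more → 4% → $5.37
Total tax = $0.82 + $0.45 + $0.54 + $5.37 = $7.18

$7.18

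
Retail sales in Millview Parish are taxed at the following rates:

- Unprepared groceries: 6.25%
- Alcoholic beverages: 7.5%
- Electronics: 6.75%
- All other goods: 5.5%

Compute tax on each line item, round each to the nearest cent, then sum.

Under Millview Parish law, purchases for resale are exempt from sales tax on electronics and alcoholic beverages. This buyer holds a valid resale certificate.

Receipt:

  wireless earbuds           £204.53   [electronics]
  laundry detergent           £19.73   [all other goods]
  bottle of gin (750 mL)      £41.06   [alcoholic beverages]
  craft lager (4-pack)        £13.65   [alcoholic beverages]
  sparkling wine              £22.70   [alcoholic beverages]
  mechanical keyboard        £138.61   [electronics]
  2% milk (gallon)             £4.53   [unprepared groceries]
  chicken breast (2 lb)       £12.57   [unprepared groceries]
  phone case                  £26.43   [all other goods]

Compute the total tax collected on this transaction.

£3.61

Wireless earbuds £204.53: electronics, buyer-exempt → 0% → £0.00
Laundry detergent £19.73: all other goods → 5.5% → £1.09
Bottle of gin (750 mL) £41.06: alcoholic beverages, buyer-exempt → 0% → £0.00
Craft lager (4-pack) £13.65: alcoholic beverages, buyer-exempt → 0% → £0.00
Sparkling wine £22.70: alcoholic beverages, buyer-exempt → 0% → £0.00
Mechanical keyboard £138.61: electronics, buyer-exempt → 0% → £0.00
2% milk (gallon) £4.53: unprepared groceries → 6.25% → £0.28
Chicken breast (2 lb) £12.57: unprepared groceries → 6.25% → £0.79
Phone case £26.43: all other goods → 5.5% → £1.45
Total tax = £1.09 + £0.28 + £0.79 + £1.45 = £3.61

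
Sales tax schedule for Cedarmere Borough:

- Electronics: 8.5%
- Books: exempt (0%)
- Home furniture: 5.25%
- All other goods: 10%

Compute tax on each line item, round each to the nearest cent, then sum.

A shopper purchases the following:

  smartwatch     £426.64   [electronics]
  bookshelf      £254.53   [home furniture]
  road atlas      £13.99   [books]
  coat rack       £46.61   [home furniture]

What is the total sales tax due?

Smartwatch £426.64: electronics → 8.5% → £36.26
Bookshelf £254.53: home furniture → 5.25% → £13.36
Road atlas £13.99: books → 0% → £0.00
Coat rack £46.61: home furniture → 5.25% → £2.45
Total tax = £36.26 + £13.36 + £2.45 = £52.07

£52.07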